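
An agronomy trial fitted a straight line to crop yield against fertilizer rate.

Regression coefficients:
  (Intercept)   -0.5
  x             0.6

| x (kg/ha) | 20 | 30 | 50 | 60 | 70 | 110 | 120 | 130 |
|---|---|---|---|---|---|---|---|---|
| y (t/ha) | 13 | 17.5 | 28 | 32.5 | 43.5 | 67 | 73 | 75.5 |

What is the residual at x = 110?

r = 1.5

ŷ = -0.5 + 0.6·110 = 65.5
r = 67 − 65.5 = 1.5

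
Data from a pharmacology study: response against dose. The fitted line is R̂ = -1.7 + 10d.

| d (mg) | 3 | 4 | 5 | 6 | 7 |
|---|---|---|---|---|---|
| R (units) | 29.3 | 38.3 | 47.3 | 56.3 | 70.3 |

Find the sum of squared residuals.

d=3: R̂ = -1.7 + 10·3 = 28.3; e = 29.3 − 28.3 = 1
d=4: R̂ = -1.7 + 10·4 = 38.3; e = 38.3 − 38.3 = 0
d=5: R̂ = -1.7 + 10·5 = 48.3; e = 47.3 − 48.3 = -1
d=6: R̂ = -1.7 + 10·6 = 58.3; e = 56.3 − 58.3 = -2
d=7: R̂ = -1.7 + 10·7 = 68.3; e = 70.3 − 68.3 = 2
SSE = 1 + 0 + 1 + 4 + 4 = 10

SSE = 10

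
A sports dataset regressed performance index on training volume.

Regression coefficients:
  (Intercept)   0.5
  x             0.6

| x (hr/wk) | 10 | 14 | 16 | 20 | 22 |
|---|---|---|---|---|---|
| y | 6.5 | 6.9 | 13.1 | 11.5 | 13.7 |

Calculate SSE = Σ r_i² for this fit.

SSE = 14

x=10: ŷ = 0.5 + 0.6·10 = 6.5; r = 6.5 − 6.5 = 0
x=14: ŷ = 0.5 + 0.6·14 = 8.9; r = 6.9 − 8.9 = -2
x=16: ŷ = 0.5 + 0.6·16 = 10.1; r = 13.1 − 10.1 = 3
x=20: ŷ = 0.5 + 0.6·20 = 12.5; r = 11.5 − 12.5 = -1
x=22: ŷ = 0.5 + 0.6·22 = 13.7; r = 13.7 − 13.7 = 0
SSE = 0 + 4 + 9 + 1 + 0 = 14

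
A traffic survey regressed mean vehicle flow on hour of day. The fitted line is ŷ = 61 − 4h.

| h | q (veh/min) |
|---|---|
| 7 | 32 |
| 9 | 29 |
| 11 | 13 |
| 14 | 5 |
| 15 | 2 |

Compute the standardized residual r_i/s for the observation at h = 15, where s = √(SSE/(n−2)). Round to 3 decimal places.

h=7: ŷ = 61 − 4·7 = 33; r = 32 − 33 = -1
h=9: ŷ = 61 − 4·9 = 25; r = 29 − 25 = 4
h=11: ŷ = 61 − 4·11 = 17; r = 13 − 17 = -4
h=14: ŷ = 61 − 4·14 = 5; r = 5 − 5 = 0
h=15: ŷ = 61 − 4·15 = 1; r = 2 − 1 = 1
SSE = 1 + 16 + 16 + 0 + 1 = 34
s = √(34/3) = 3.3665
r/s = 1 / 3.3665 = 0.297

0.297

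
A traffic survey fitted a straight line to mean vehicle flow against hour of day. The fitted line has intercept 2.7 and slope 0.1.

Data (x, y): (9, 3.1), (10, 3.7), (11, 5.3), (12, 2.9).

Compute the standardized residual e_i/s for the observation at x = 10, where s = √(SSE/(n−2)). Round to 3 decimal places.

0.000

x=9: ŷ = 2.7 + 0.1·9 = 3.6; e = 3.1 − 3.6 = -0.5
x=10: ŷ = 2.7 + 0.1·10 = 3.7; e = 3.7 − 3.7 = 0
x=11: ŷ = 2.7 + 0.1·11 = 3.8; e = 5.3 − 3.8 = 1.5
x=12: ŷ = 2.7 + 0.1·12 = 3.9; e = 2.9 − 3.9 = -1
SSE = 0.25 + 0 + 2.25 + 1 = 3.5
s = √(3.5/2) = 1.32288
e/s = 0 / 1.32288 = 0.000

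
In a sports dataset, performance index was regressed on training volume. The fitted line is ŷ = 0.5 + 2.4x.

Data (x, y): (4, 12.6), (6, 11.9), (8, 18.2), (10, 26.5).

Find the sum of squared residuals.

x=4: ŷ = 0.5 + 2.4·4 = 10.1; r = 12.6 − 10.1 = 2.5
x=6: ŷ = 0.5 + 2.4·6 = 14.9; r = 11.9 − 14.9 = -3
x=8: ŷ = 0.5 + 2.4·8 = 19.7; r = 18.2 − 19.7 = -1.5
x=10: ŷ = 0.5 + 2.4·10 = 24.5; r = 26.5 − 24.5 = 2
SSE = 6.25 + 9 + 2.25 + 4 = 21.5

SSE = 21.5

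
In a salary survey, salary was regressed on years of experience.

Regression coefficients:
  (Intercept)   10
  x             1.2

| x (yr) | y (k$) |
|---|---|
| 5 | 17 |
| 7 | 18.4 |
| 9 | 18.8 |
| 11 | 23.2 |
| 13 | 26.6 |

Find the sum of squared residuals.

x=5: ŷ = 10 + 1.2·5 = 16; e = 17 − 16 = 1
x=7: ŷ = 10 + 1.2·7 = 18.4; e = 18.4 − 18.4 = 0
x=9: ŷ = 10 + 1.2·9 = 20.8; e = 18.8 − 20.8 = -2
x=11: ŷ = 10 + 1.2·11 = 23.2; e = 23.2 − 23.2 = 0
x=13: ŷ = 10 + 1.2·13 = 25.6; e = 26.6 − 25.6 = 1
SSE = 1 + 0 + 4 + 0 + 1 = 6

SSE = 6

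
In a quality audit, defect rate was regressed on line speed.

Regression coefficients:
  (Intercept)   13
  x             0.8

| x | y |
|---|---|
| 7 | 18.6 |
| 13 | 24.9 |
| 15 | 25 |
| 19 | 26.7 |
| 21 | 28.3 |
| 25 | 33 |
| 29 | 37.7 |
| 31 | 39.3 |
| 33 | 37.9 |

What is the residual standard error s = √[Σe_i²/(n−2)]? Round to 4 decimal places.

x=7: ŷ = 13 + 0.8·7 = 18.6; e = 18.6 − 18.6 = 0
x=13: ŷ = 13 + 0.8·13 = 23.4; e = 24.9 − 23.4 = 1.5
x=15: ŷ = 13 + 0.8·15 = 25; e = 25 − 25 = 0
x=19: ŷ = 13 + 0.8·19 = 28.2; e = 26.7 − 28.2 = -1.5
x=21: ŷ = 13 + 0.8·21 = 29.8; e = 28.3 − 29.8 = -1.5
x=25: ŷ = 13 + 0.8·25 = 33; e = 33 − 33 = 0
x=29: ŷ = 13 + 0.8·29 = 36.2; e = 37.7 − 36.2 = 1.5
x=31: ŷ = 13 + 0.8·31 = 37.8; e = 39.3 − 37.8 = 1.5
x=33: ŷ = 13 + 0.8·33 = 39.4; e = 37.9 − 39.4 = -1.5
SSE = 0 + 2.25 + 0 + 2.25 + 2.25 + 0 + 2.25 + 2.25 + 2.25 = 13.5
s = √(13.5/7) = √1.92857 ≈ 1.3887

s = 1.3887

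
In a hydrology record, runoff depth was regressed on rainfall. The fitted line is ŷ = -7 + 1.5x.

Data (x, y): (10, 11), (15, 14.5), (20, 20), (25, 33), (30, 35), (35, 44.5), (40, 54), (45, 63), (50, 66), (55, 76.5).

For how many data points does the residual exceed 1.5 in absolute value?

6

x=10: ŷ = -7 + 1.5·10 = 8; r = 11 − 8 = 3
x=15: ŷ = -7 + 1.5·15 = 15.5; r = 14.5 − 15.5 = -1
x=20: ŷ = -7 + 1.5·20 = 23; r = 20 − 23 = -3
x=25: ŷ = -7 + 1.5·25 = 30.5; r = 33 − 30.5 = 2.5
x=30: ŷ = -7 + 1.5·30 = 38; r = 35 − 38 = -3
x=35: ŷ = -7 + 1.5·35 = 45.5; r = 44.5 − 45.5 = -1
x=40: ŷ = -7 + 1.5·40 = 53; r = 54 − 53 = 1
x=45: ŷ = -7 + 1.5·45 = 60.5; r = 63 − 60.5 = 2.5
x=50: ŷ = -7 + 1.5·50 = 68; r = 66 − 68 = -2
x=55: ŷ = -7 + 1.5·55 = 75.5; r = 76.5 − 75.5 = 1
|r| > 1.5: x=10 (|r|=3), x=20 (|r|=3), x=25 (|r|=2.5), x=30 (|r|=3), x=45 (|r|=2.5), x=50 (|r|=2) → 6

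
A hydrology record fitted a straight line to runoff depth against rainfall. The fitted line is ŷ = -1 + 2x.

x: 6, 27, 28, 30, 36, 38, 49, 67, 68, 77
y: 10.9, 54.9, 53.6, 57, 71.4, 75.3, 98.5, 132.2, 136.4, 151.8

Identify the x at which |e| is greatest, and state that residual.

x = 30, e = -2

x=6: ŷ = -1 + 2·6 = 11; e = 10.9 − 11 = -0.1
x=27: ŷ = -1 + 2·27 = 53; e = 54.9 − 53 = 1.9
x=28: ŷ = -1 + 2·28 = 55; e = 53.6 − 55 = -1.4
x=30: ŷ = -1 + 2·30 = 59; e = 57 − 59 = -2
x=36: ŷ = -1 + 2·36 = 71; e = 71.4 − 71 = 0.4
x=38: ŷ = -1 + 2·38 = 75; e = 75.3 − 75 = 0.3
x=49: ŷ = -1 + 2·49 = 97; e = 98.5 − 97 = 1.5
x=67: ŷ = -1 + 2·67 = 133; e = 132.2 − 133 = -0.8
x=68: ŷ = -1 + 2·68 = 135; e = 136.4 − 135 = 1.4
x=77: ŷ = -1 + 2·77 = 153; e = 151.8 − 153 = -1.2
Largest |e| is 2 at x = 30, residual -2.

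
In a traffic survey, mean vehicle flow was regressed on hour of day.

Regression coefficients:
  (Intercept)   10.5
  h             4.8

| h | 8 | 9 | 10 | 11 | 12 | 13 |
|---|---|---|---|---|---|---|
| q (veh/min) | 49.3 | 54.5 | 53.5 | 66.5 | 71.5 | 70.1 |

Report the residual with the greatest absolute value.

e = -5

h=8: q̂ = 10.5 + 4.8·8 = 48.9; e = 49.3 − 48.9 = 0.4
h=9: q̂ = 10.5 + 4.8·9 = 53.7; e = 54.5 − 53.7 = 0.8
h=10: q̂ = 10.5 + 4.8·10 = 58.5; e = 53.5 − 58.5 = -5
h=11: q̂ = 10.5 + 4.8·11 = 63.3; e = 66.5 − 63.3 = 3.2
h=12: q̂ = 10.5 + 4.8·12 = 68.1; e = 71.5 − 68.1 = 3.4
h=13: q̂ = 10.5 + 4.8·13 = 72.9; e = 70.1 − 72.9 = -2.8
Largest |e| is 5 at h = 10, residual -5.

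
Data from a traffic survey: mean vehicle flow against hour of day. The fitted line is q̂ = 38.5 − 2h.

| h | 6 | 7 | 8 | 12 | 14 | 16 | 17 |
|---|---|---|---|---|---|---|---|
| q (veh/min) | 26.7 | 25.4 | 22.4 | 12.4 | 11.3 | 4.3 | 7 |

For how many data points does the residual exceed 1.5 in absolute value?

h=6: q̂ = 38.5 − 2·6 = 26.5; e = 26.7 − 26.5 = 0.2
h=7: q̂ = 38.5 − 2·7 = 24.5; e = 25.4 − 24.5 = 0.9
h=8: q̂ = 38.5 − 2·8 = 22.5; e = 22.4 − 22.5 = -0.1
h=12: q̂ = 38.5 − 2·12 = 14.5; e = 12.4 − 14.5 = -2.1
h=14: q̂ = 38.5 − 2·14 = 10.5; e = 11.3 − 10.5 = 0.8
h=16: q̂ = 38.5 − 2·16 = 6.5; e = 4.3 − 6.5 = -2.2
h=17: q̂ = 38.5 − 2·17 = 4.5; e = 7 − 4.5 = 2.5
|e| > 1.5: h=12 (|e|=2.1), h=16 (|e|=2.2), h=17 (|e|=2.5) → 3

3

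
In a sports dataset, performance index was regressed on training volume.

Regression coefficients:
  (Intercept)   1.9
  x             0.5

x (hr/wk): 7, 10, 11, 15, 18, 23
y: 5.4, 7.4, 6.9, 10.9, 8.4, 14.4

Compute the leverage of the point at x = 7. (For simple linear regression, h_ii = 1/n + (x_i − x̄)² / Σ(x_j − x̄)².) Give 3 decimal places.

h = 0.452

x̄ = (7 + 10 + 11 + 15 + 18 + 23)/6 = 14
Σ(x − x̄)² = 49 + 16 + 9 + 1 + 16 + 81 = 172
h = 1/6 + (-7)²/172 = 0.166667 + 0.284884 = 0.452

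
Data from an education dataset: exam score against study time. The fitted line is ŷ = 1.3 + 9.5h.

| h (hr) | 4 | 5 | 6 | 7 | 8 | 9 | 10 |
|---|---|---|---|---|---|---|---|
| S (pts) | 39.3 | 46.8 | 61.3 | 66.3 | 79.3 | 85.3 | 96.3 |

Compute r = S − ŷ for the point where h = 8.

ŷ = 1.3 + 9.5·8 = 77.3
r = 79.3 − 77.3 = 2

r = 2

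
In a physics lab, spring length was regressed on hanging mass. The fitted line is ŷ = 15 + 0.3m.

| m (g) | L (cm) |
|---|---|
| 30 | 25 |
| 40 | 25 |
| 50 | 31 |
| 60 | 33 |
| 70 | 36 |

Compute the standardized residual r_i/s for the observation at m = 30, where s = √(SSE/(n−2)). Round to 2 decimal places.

0.71

m=30: ŷ = 15 + 0.3·30 = 24; r = 25 − 24 = 1
m=40: ŷ = 15 + 0.3·40 = 27; r = 25 − 27 = -2
m=50: ŷ = 15 + 0.3·50 = 30; r = 31 − 30 = 1
m=60: ŷ = 15 + 0.3·60 = 33; r = 33 − 33 = 0
m=70: ŷ = 15 + 0.3·70 = 36; r = 36 − 36 = 0
SSE = 1 + 4 + 1 + 0 + 0 = 6
s = √(6/3) = 1.41421
r/s = 1 / 1.41421 = 0.71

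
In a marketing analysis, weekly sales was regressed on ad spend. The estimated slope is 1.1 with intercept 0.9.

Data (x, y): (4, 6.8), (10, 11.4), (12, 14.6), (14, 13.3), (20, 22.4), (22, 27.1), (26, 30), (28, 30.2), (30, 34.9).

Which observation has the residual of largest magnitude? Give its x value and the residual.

x=4: ŷ = 0.9 + 1.1·4 = 5.3; e = 6.8 − 5.3 = 1.5
x=10: ŷ = 0.9 + 1.1·10 = 11.9; e = 11.4 − 11.9 = -0.5
x=12: ŷ = 0.9 + 1.1·12 = 14.1; e = 14.6 − 14.1 = 0.5
x=14: ŷ = 0.9 + 1.1·14 = 16.3; e = 13.3 − 16.3 = -3
x=20: ŷ = 0.9 + 1.1·20 = 22.9; e = 22.4 − 22.9 = -0.5
x=22: ŷ = 0.9 + 1.1·22 = 25.1; e = 27.1 − 25.1 = 2
x=26: ŷ = 0.9 + 1.1·26 = 29.5; e = 30 − 29.5 = 0.5
x=28: ŷ = 0.9 + 1.1·28 = 31.7; e = 30.2 − 31.7 = -1.5
x=30: ŷ = 0.9 + 1.1·30 = 33.9; e = 34.9 − 33.9 = 1
Largest |e| is 3 at x = 14, residual -3.

x = 14, e = -3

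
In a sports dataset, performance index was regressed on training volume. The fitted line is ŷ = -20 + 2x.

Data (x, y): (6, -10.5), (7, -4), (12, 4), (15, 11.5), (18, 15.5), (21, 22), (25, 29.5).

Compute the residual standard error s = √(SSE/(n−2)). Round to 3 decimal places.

s = 1.612

x=6: ŷ = -20 + 2·6 = -8; e = -10.5 − (-8) = -2.5
x=7: ŷ = -20 + 2·7 = -6; e = -4 − (-6) = 2
x=12: ŷ = -20 + 2·12 = 4; e = 4 − 4 = 0
x=15: ŷ = -20 + 2·15 = 10; e = 11.5 − 10 = 1.5
x=18: ŷ = -20 + 2·18 = 16; e = 15.5 − 16 = -0.5
x=21: ŷ = -20 + 2·21 = 22; e = 22 − 22 = 0
x=25: ŷ = -20 + 2·25 = 30; e = 29.5 − 30 = -0.5
SSE = 6.25 + 4 + 0 + 2.25 + 0.25 + 0 + 0.25 = 13
s = √(13/5) = √2.6 ≈ 1.612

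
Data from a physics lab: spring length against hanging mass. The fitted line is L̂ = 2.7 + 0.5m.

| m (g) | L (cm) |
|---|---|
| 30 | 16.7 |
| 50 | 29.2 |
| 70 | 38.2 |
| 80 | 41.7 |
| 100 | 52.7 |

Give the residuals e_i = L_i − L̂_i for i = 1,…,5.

m=30: L̂ = 2.7 + 0.5·30 = 17.7; e = 16.7 − 17.7 = -1
m=50: L̂ = 2.7 + 0.5·50 = 27.7; e = 29.2 − 27.7 = 1.5
m=70: L̂ = 2.7 + 0.5·70 = 37.7; e = 38.2 − 37.7 = 0.5
m=80: L̂ = 2.7 + 0.5·80 = 42.7; e = 41.7 − 42.7 = -1
m=100: L̂ = 2.7 + 0.5·100 = 52.7; e = 52.7 − 52.7 = 0

-1, 1.5, 0.5, -1, 0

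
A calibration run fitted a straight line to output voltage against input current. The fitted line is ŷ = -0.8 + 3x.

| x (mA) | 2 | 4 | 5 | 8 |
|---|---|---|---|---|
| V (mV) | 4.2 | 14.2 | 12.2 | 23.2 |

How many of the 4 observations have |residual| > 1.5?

x=2: ŷ = -0.8 + 3·2 = 5.2; e = 4.2 − 5.2 = -1
x=4: ŷ = -0.8 + 3·4 = 11.2; e = 14.2 − 11.2 = 3
x=5: ŷ = -0.8 + 3·5 = 14.2; e = 12.2 − 14.2 = -2
x=8: ŷ = -0.8 + 3·8 = 23.2; e = 23.2 − 23.2 = 0
|e| > 1.5: x=4 (|e|=3), x=5 (|e|=2) → 2

2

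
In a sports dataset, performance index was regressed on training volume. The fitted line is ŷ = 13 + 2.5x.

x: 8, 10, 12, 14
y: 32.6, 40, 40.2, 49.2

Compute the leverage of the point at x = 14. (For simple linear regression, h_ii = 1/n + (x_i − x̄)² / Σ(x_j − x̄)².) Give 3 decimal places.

x̄ = (8 + 10 + 12 + 14)/4 = 11
Σ(x − x̄)² = 9 + 1 + 1 + 9 = 20
h = 1/4 + (3)²/20 = 0.25 + 0.45 = 0.700

h = 0.700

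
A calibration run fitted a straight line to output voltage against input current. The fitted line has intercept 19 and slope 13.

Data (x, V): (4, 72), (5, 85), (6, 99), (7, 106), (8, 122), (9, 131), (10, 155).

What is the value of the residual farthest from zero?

r = 6

x=4: ŷ = 19 + 13·4 = 71; r = 72 − 71 = 1
x=5: ŷ = 19 + 13·5 = 84; r = 85 − 84 = 1
x=6: ŷ = 19 + 13·6 = 97; r = 99 − 97 = 2
x=7: ŷ = 19 + 13·7 = 110; r = 106 − 110 = -4
x=8: ŷ = 19 + 13·8 = 123; r = 122 − 123 = -1
x=9: ŷ = 19 + 13·9 = 136; r = 131 − 136 = -5
x=10: ŷ = 19 + 13·10 = 149; r = 155 − 149 = 6
Largest |r| is 6 at x = 10, residual 6.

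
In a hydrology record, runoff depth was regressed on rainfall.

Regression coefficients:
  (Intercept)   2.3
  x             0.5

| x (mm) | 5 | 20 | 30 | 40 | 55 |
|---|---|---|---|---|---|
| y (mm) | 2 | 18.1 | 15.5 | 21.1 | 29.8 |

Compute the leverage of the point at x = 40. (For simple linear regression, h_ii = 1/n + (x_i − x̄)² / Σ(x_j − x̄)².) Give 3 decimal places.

x̄ = (5 + 20 + 30 + 40 + 55)/5 = 30
Σ(x − x̄)² = 625 + 100 + 0 + 100 + 625 = 1450
h = 1/5 + (10)²/1450 = 0.2 + 0.0689655 = 0.269

h = 0.269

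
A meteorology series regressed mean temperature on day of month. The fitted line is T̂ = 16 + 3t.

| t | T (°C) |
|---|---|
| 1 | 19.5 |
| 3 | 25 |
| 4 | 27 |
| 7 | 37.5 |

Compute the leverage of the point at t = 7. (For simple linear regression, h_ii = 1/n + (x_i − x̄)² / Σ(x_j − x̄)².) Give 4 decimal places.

t̄ = (1 + 3 + 4 + 7)/4 = 3.75
Σ(t − t̄)² = 7.5625 + 0.5625 + 0.0625 + 10.5625 = 18.75
h = 1/4 + (3.25)²/18.75 = 0.25 + 0.563333 = 0.8133

h = 0.8133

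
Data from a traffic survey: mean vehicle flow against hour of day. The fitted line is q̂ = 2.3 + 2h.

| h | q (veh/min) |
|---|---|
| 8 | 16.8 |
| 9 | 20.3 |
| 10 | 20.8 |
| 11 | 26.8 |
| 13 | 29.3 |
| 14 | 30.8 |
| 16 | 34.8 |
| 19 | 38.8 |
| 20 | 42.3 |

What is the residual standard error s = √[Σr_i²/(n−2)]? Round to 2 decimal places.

h=8: q̂ = 2.3 + 2·8 = 18.3; r = 16.8 − 18.3 = -1.5
h=9: q̂ = 2.3 + 2·9 = 20.3; r = 20.3 − 20.3 = 0
h=10: q̂ = 2.3 + 2·10 = 22.3; r = 20.8 − 22.3 = -1.5
h=11: q̂ = 2.3 + 2·11 = 24.3; r = 26.8 − 24.3 = 2.5
h=13: q̂ = 2.3 + 2·13 = 28.3; r = 29.3 − 28.3 = 1
h=14: q̂ = 2.3 + 2·14 = 30.3; r = 30.8 − 30.3 = 0.5
h=16: q̂ = 2.3 + 2·16 = 34.3; r = 34.8 − 34.3 = 0.5
h=19: q̂ = 2.3 + 2·19 = 40.3; r = 38.8 − 40.3 = -1.5
h=20: q̂ = 2.3 + 2·20 = 42.3; r = 42.3 − 42.3 = 0
SSE = 2.25 + 0 + 2.25 + 6.25 + 1 + 0.25 + 0.25 + 2.25 + 0 = 14.5
s = √(14.5/7) = √2.07143 ≈ 1.44

s = 1.44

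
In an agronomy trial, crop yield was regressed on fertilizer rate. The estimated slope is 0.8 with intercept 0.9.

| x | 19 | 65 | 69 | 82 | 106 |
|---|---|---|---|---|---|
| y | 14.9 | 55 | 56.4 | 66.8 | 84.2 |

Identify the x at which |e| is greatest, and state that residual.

x = 65, e = 2.1

x=19: ŷ = 0.9 + 0.8·19 = 16.1; e = 14.9 − 16.1 = -1.2
x=65: ŷ = 0.9 + 0.8·65 = 52.9; e = 55 − 52.9 = 2.1
x=69: ŷ = 0.9 + 0.8·69 = 56.1; e = 56.4 − 56.1 = 0.3
x=82: ŷ = 0.9 + 0.8·82 = 66.5; e = 66.8 − 66.5 = 0.3
x=106: ŷ = 0.9 + 0.8·106 = 85.7; e = 84.2 − 85.7 = -1.5
Largest |e| is 2.1 at x = 65, residual 2.1.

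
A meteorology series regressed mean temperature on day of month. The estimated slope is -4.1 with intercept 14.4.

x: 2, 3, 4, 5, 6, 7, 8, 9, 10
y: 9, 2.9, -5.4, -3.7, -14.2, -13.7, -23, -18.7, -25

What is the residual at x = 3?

r = 0.8

ŷ = 14.4 − 4.1·3 = 2.1
r = 2.9 − 2.1 = 0.8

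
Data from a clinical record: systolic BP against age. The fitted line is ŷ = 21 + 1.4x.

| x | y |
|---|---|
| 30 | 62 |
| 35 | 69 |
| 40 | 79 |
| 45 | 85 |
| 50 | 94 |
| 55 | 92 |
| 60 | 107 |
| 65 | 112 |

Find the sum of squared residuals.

SSE = 56

x=30: ŷ = 21 + 1.4·30 = 63; e = 62 − 63 = -1
x=35: ŷ = 21 + 1.4·35 = 70; e = 69 − 70 = -1
x=40: ŷ = 21 + 1.4·40 = 77; e = 79 − 77 = 2
x=45: ŷ = 21 + 1.4·45 = 84; e = 85 − 84 = 1
x=50: ŷ = 21 + 1.4·50 = 91; e = 94 − 91 = 3
x=55: ŷ = 21 + 1.4·55 = 98; e = 92 − 98 = -6
x=60: ŷ = 21 + 1.4·60 = 105; e = 107 − 105 = 2
x=65: ŷ = 21 + 1.4·65 = 112; e = 112 − 112 = 0
SSE = 1 + 1 + 4 + 1 + 9 + 36 + 4 + 0 = 56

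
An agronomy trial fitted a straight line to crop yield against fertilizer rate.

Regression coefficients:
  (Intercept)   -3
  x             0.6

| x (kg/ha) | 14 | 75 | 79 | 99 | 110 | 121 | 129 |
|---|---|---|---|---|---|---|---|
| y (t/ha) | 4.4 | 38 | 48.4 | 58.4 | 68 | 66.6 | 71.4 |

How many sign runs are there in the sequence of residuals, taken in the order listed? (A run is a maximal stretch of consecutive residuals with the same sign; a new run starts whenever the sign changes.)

3 runs

x=14: ŷ = -3 + 0.6·14 = 5.4; r = 4.4 − 5.4 = -1
x=75: ŷ = -3 + 0.6·75 = 42; r = 38 − 42 = -4
x=79: ŷ = -3 + 0.6·79 = 44.4; r = 48.4 − 44.4 = 4
x=99: ŷ = -3 + 0.6·99 = 56.4; r = 58.4 − 56.4 = 2
x=110: ŷ = -3 + 0.6·110 = 63; r = 68 − 63 = 5
x=121: ŷ = -3 + 0.6·121 = 69.6; r = 66.6 − 69.6 = -3
x=129: ŷ = -3 + 0.6·129 = 74.4; r = 71.4 − 74.4 = -3
Signs: − − + + + − −
Runs: −×2, +×3, −×2 → 3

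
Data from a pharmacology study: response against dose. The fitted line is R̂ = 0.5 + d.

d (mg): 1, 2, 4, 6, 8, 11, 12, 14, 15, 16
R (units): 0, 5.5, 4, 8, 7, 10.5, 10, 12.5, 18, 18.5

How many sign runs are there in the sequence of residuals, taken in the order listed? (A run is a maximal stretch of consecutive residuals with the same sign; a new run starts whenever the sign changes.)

d=1: R̂ = 0.5 + 1 = 1.5; e = 0 − 1.5 = -1.5
d=2: R̂ = 0.5 + 2 = 2.5; e = 5.5 − 2.5 = 3
d=4: R̂ = 0.5 + 4 = 4.5; e = 4 − 4.5 = -0.5
d=6: R̂ = 0.5 + 6 = 6.5; e = 8 − 6.5 = 1.5
d=8: R̂ = 0.5 + 8 = 8.5; e = 7 − 8.5 = -1.5
d=11: R̂ = 0.5 + 11 = 11.5; e = 10.5 − 11.5 = -1
d=12: R̂ = 0.5 + 12 = 12.5; e = 10 − 12.5 = -2.5
d=14: R̂ = 0.5 + 14 = 14.5; e = 12.5 − 14.5 = -2
d=15: R̂ = 0.5 + 15 = 15.5; e = 18 − 15.5 = 2.5
d=16: R̂ = 0.5 + 16 = 16.5; e = 18.5 − 16.5 = 2
Signs: − + − + − − − − + +
Runs: −×1, +×1, −×1, +×1, −×4, +×2 → 6

6 runs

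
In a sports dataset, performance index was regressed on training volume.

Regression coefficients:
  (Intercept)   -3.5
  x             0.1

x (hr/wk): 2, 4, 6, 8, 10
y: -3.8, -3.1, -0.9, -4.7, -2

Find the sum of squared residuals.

x=2: ŷ = -3.5 + 0.1·2 = -3.3; r = -3.8 − (-3.3) = -0.5
x=4: ŷ = -3.5 + 0.1·4 = -3.1; r = -3.1 − (-3.1) = 0
x=6: ŷ = -3.5 + 0.1·6 = -2.9; r = -0.9 − (-2.9) = 2
x=8: ŷ = -3.5 + 0.1·8 = -2.7; r = -4.7 − (-2.7) = -2
x=10: ŷ = -3.5 + 0.1·10 = -2.5; r = -2 − (-2.5) = 0.5
SSE = 0.25 + 0 + 4 + 4 + 0.25 = 8.5

SSE = 8.5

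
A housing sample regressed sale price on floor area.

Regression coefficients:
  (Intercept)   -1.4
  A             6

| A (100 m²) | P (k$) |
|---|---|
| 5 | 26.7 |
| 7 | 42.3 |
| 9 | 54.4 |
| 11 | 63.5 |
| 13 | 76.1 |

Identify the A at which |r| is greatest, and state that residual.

A = 5, r = -1.9

A=5: P̂ = -1.4 + 6·5 = 28.6; r = 26.7 − 28.6 = -1.9
A=7: P̂ = -1.4 + 6·7 = 40.6; r = 42.3 − 40.6 = 1.7
A=9: P̂ = -1.4 + 6·9 = 52.6; r = 54.4 − 52.6 = 1.8
A=11: P̂ = -1.4 + 6·11 = 64.6; r = 63.5 − 64.6 = -1.1
A=13: P̂ = -1.4 + 6·13 = 76.6; r = 76.1 − 76.6 = -0.5
Largest |r| is 1.9 at A = 5, residual -1.9.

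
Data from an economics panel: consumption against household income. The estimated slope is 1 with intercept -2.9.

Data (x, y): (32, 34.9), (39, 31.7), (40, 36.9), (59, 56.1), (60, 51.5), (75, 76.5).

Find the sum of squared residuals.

SSE = 103.76

x=32: ŷ = -2.9 + 32 = 29.1; r = 34.9 − 29.1 = 5.8
x=39: ŷ = -2.9 + 39 = 36.1; r = 31.7 − 36.1 = -4.4
x=40: ŷ = -2.9 + 40 = 37.1; r = 36.9 − 37.1 = -0.2
x=59: ŷ = -2.9 + 59 = 56.1; r = 56.1 − 56.1 = 0
x=60: ŷ = -2.9 + 60 = 57.1; r = 51.5 − 57.1 = -5.6
x=75: ŷ = -2.9 + 75 = 72.1; r = 76.5 − 72.1 = 4.4
SSE = 33.64 + 19.36 + 0.04 + 0 + 31.36 + 19.36 = 103.76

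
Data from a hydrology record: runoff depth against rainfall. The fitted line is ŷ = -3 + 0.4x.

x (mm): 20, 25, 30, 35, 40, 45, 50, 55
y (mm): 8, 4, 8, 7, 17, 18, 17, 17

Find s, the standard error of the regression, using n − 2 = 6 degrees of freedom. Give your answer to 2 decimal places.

s = 3.27

x=20: ŷ = -3 + 0.4·20 = 5; r = 8 − 5 = 3
x=25: ŷ = -3 + 0.4·25 = 7; r = 4 − 7 = -3
x=30: ŷ = -3 + 0.4·30 = 9; r = 8 − 9 = -1
x=35: ŷ = -3 + 0.4·35 = 11; r = 7 − 11 = -4
x=40: ŷ = -3 + 0.4·40 = 13; r = 17 − 13 = 4
x=45: ŷ = -3 + 0.4·45 = 15; r = 18 − 15 = 3
x=50: ŷ = -3 + 0.4·50 = 17; r = 17 − 17 = 0
x=55: ŷ = -3 + 0.4·55 = 19; r = 17 − 19 = -2
SSE = 9 + 9 + 1 + 16 + 16 + 9 + 0 + 4 = 64
s = √(64/6) = √10.6667 ≈ 3.27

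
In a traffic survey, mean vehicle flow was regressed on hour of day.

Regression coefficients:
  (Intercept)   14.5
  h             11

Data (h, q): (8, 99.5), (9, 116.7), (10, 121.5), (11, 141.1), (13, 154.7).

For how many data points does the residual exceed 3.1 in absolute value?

h=8: ŷ = 14.5 + 11·8 = 102.5; e = 99.5 − 102.5 = -3
h=9: ŷ = 14.5 + 11·9 = 113.5; e = 116.7 − 113.5 = 3.2
h=10: ŷ = 14.5 + 11·10 = 124.5; e = 121.5 − 124.5 = -3
h=11: ŷ = 14.5 + 11·11 = 135.5; e = 141.1 − 135.5 = 5.6
h=13: ŷ = 14.5 + 11·13 = 157.5; e = 154.7 − 157.5 = -2.8
|e| > 3.1: h=9 (|e|=3.2), h=11 (|e|=5.6) → 2

2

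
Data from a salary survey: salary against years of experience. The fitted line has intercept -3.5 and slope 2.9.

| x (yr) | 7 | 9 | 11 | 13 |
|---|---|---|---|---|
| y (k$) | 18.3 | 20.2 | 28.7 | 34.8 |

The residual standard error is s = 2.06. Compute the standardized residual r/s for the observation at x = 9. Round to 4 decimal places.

-1.1650

ŷ = -3.5 + 2.9·9 = 22.6
r = 20.2 − 22.6 = -2.4
r/s = -2.4 / 2.06 = -1.1650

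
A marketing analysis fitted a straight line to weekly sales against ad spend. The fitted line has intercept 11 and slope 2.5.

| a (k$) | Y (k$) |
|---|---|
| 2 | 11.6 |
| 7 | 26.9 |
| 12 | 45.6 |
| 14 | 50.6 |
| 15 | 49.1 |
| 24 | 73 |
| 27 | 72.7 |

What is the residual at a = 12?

e = 4.6

Ŷ = 11 + 2.5·12 = 41
e = 45.6 − 41 = 4.6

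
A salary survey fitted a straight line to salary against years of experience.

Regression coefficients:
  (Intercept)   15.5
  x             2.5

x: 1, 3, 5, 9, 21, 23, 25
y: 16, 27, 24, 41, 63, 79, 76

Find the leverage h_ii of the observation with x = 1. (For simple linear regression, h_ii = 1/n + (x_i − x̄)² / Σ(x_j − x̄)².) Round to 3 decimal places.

x̄ = (1 + 3 + 5 + 9 + 21 + 23 + 25)/7 = 12.4286
Σ(x − x̄)² = 130.612 + 88.898 + 55.1837 + 11.7551 + 73.4694 + 111.755 + 158.041 = 629.714
h = 1/7 + (-11.4286)²/629.714 = 0.142857 + 0.207415 = 0.350

h = 0.350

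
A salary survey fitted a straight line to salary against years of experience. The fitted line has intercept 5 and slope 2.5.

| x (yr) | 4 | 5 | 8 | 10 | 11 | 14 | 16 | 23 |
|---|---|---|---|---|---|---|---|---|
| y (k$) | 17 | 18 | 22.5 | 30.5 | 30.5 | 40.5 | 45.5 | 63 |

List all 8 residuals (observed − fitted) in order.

x=4: ŷ = 5 + 2.5·4 = 15; r = 17 − 15 = 2
x=5: ŷ = 5 + 2.5·5 = 17.5; r = 18 − 17.5 = 0.5
x=8: ŷ = 5 + 2.5·8 = 25; r = 22.5 − 25 = -2.5
x=10: ŷ = 5 + 2.5·10 = 30; r = 30.5 − 30 = 0.5
x=11: ŷ = 5 + 2.5·11 = 32.5; r = 30.5 − 32.5 = -2
x=14: ŷ = 5 + 2.5·14 = 40; r = 40.5 − 40 = 0.5
x=16: ŷ = 5 + 2.5·16 = 45; r = 45.5 − 45 = 0.5
x=23: ŷ = 5 + 2.5·23 = 62.5; r = 63 − 62.5 = 0.5

2, 0.5, -2.5, 0.5, -2, 0.5, 0.5, 0.5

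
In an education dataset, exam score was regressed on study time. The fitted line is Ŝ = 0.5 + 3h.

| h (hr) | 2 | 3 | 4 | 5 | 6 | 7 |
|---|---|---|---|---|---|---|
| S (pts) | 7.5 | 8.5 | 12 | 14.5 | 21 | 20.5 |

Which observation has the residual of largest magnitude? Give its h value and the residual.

h=2: Ŝ = 0.5 + 3·2 = 6.5; e = 7.5 − 6.5 = 1
h=3: Ŝ = 0.5 + 3·3 = 9.5; e = 8.5 − 9.5 = -1
h=4: Ŝ = 0.5 + 3·4 = 12.5; e = 12 − 12.5 = -0.5
h=5: Ŝ = 0.5 + 3·5 = 15.5; e = 14.5 − 15.5 = -1
h=6: Ŝ = 0.5 + 3·6 = 18.5; e = 21 − 18.5 = 2.5
h=7: Ŝ = 0.5 + 3·7 = 21.5; e = 20.5 − 21.5 = -1
Largest |e| is 2.5 at h = 6, residual 2.5.

h = 6, e = 2.5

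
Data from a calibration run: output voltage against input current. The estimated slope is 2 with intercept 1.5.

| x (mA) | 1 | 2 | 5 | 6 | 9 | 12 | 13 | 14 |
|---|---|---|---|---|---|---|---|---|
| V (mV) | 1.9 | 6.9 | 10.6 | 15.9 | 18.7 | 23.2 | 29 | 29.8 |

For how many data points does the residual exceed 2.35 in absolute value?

1

x=1: V̂ = 1.5 + 2·1 = 3.5; e = 1.9 − 3.5 = -1.6
x=2: V̂ = 1.5 + 2·2 = 5.5; e = 6.9 − 5.5 = 1.4
x=5: V̂ = 1.5 + 2·5 = 11.5; e = 10.6 − 11.5 = -0.9
x=6: V̂ = 1.5 + 2·6 = 13.5; e = 15.9 − 13.5 = 2.4
x=9: V̂ = 1.5 + 2·9 = 19.5; e = 18.7 − 19.5 = -0.8
x=12: V̂ = 1.5 + 2·12 = 25.5; e = 23.2 − 25.5 = -2.3
x=13: V̂ = 1.5 + 2·13 = 27.5; e = 29 − 27.5 = 1.5
x=14: V̂ = 1.5 + 2·14 = 29.5; e = 29.8 − 29.5 = 0.3
|e| > 2.35: x=6 (|e|=2.4) → 1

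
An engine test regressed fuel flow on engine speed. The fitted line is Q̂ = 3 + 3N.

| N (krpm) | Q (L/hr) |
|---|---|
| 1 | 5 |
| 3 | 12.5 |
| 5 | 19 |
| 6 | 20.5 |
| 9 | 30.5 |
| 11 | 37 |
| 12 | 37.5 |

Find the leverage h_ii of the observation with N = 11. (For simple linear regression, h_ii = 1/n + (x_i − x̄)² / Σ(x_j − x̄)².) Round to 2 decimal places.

h = 0.32

N̄ = (1 + 3 + 5 + 6 + 9 + 11 + 12)/7 = 6.71429
Σ(N − N̄)² = 32.6531 + 13.7959 + 2.93878 + 0.510204 + 5.22449 + 18.3673 + 27.9388 = 101.429
h = 1/7 + (4.28571)²/101.429 = 0.142857 + 0.181087 = 0.32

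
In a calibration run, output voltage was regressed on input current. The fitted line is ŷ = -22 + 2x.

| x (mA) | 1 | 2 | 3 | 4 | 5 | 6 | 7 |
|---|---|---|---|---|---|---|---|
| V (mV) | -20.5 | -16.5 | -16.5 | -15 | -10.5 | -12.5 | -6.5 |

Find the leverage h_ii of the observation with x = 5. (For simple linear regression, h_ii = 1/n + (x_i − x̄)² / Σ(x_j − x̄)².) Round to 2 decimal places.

h = 0.18

x̄ = (1 + 2 + 3 + 4 + 5 + 6 + 7)/7 = 4
Σ(x − x̄)² = 9 + 4 + 1 + 0 + 1 + 4 + 9 = 28
h = 1/7 + (1)²/28 = 0.142857 + 0.0357143 = 0.18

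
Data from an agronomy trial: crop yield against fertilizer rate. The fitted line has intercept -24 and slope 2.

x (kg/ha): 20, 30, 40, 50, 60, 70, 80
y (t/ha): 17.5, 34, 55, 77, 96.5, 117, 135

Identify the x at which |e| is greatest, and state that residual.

x = 30, e = -2

x=20: ŷ = -24 + 2·20 = 16; e = 17.5 − 16 = 1.5
x=30: ŷ = -24 + 2·30 = 36; e = 34 − 36 = -2
x=40: ŷ = -24 + 2·40 = 56; e = 55 − 56 = -1
x=50: ŷ = -24 + 2·50 = 76; e = 77 − 76 = 1
x=60: ŷ = -24 + 2·60 = 96; e = 96.5 − 96 = 0.5
x=70: ŷ = -24 + 2·70 = 116; e = 117 − 116 = 1
x=80: ŷ = -24 + 2·80 = 136; e = 135 − 136 = -1
Largest |e| is 2 at x = 30, residual -2.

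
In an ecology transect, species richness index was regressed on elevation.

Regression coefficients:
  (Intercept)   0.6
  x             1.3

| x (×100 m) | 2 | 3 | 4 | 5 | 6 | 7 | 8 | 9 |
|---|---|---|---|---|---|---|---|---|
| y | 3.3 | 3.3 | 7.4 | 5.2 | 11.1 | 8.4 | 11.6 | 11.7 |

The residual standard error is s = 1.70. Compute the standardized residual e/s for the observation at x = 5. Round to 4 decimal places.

ŷ = 0.6 + 1.3·5 = 7.1
e = 5.2 − 7.1 = -1.9
e/s = -1.9 / 1.70 = -1.1176

-1.1176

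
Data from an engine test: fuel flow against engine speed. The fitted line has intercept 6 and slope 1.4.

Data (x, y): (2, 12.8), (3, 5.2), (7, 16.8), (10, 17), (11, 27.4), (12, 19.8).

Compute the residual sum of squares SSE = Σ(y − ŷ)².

x=2: ŷ = 6 + 1.4·2 = 8.8; r = 12.8 − 8.8 = 4
x=3: ŷ = 6 + 1.4·3 = 10.2; r = 5.2 − 10.2 = -5
x=7: ŷ = 6 + 1.4·7 = 15.8; r = 16.8 − 15.8 = 1
x=10: ŷ = 6 + 1.4·10 = 20; r = 17 − 20 = -3
x=11: ŷ = 6 + 1.4·11 = 21.4; r = 27.4 − 21.4 = 6
x=12: ŷ = 6 + 1.4·12 = 22.8; r = 19.8 − 22.8 = -3
SSE = 16 + 25 + 1 + 9 + 36 + 9 = 96

SSE = 96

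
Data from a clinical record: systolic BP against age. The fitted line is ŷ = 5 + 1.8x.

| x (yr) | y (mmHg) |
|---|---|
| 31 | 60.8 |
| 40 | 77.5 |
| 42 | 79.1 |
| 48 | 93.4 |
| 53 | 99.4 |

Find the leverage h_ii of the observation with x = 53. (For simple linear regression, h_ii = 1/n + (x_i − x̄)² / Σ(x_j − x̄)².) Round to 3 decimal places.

h = 0.573

x̄ = (31 + 40 + 42 + 48 + 53)/5 = 42.8
Σ(x − x̄)² = 139.24 + 7.84 + 0.64 + 27.04 + 104.04 = 278.8
h = 1/5 + (10.2)²/278.8 = 0.2 + 0.373171 = 0.573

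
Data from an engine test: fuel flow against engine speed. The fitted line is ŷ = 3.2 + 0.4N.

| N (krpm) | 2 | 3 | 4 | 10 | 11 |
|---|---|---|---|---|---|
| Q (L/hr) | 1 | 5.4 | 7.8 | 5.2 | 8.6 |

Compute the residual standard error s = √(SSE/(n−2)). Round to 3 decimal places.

s = 2.828

N=2: ŷ = 3.2 + 0.4·2 = 4; e = 1 − 4 = -3
N=3: ŷ = 3.2 + 0.4·3 = 4.4; e = 5.4 − 4.4 = 1
N=4: ŷ = 3.2 + 0.4·4 = 4.8; e = 7.8 − 4.8 = 3
N=10: ŷ = 3.2 + 0.4·10 = 7.2; e = 5.2 − 7.2 = -2
N=11: ŷ = 3.2 + 0.4·11 = 7.6; e = 8.6 − 7.6 = 1
SSE = 9 + 1 + 9 + 4 + 1 = 24
s = √(24/3) = √8 ≈ 2.828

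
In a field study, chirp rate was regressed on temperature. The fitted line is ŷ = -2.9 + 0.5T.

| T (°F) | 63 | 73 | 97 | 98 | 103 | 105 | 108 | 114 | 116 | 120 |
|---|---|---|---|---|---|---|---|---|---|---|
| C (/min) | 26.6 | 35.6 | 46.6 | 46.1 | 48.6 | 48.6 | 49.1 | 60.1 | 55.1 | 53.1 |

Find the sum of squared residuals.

SSE = 66

T=63: ŷ = -2.9 + 0.5·63 = 28.6; e = 26.6 − 28.6 = -2
T=73: ŷ = -2.9 + 0.5·73 = 33.6; e = 35.6 − 33.6 = 2
T=97: ŷ = -2.9 + 0.5·97 = 45.6; e = 46.6 − 45.6 = 1
T=98: ŷ = -2.9 + 0.5·98 = 46.1; e = 46.1 − 46.1 = 0
T=103: ŷ = -2.9 + 0.5·103 = 48.6; e = 48.6 − 48.6 = 0
T=105: ŷ = -2.9 + 0.5·105 = 49.6; e = 48.6 − 49.6 = -1
T=108: ŷ = -2.9 + 0.5·108 = 51.1; e = 49.1 − 51.1 = -2
T=114: ŷ = -2.9 + 0.5·114 = 54.1; e = 60.1 − 54.1 = 6
T=116: ŷ = -2.9 + 0.5·116 = 55.1; e = 55.1 − 55.1 = 0
T=120: ŷ = -2.9 + 0.5·120 = 57.1; e = 53.1 − 57.1 = -4
SSE = 4 + 4 + 1 + 0 + 0 + 1 + 4 + 36 + 0 + 16 = 66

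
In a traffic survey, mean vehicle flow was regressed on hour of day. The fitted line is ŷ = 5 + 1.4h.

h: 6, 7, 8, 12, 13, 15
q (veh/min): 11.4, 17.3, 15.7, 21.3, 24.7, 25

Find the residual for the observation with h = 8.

r = -0.5

ŷ = 5 + 1.4·8 = 16.2
r = 15.7 − 16.2 = -0.5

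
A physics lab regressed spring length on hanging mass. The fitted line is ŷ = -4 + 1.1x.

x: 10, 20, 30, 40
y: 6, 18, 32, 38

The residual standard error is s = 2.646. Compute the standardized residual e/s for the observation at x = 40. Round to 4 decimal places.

ŷ = -4 + 1.1·40 = 40
e = 38 − 40 = -2
e/s = -2 / 2.646 = -0.7559

-0.7559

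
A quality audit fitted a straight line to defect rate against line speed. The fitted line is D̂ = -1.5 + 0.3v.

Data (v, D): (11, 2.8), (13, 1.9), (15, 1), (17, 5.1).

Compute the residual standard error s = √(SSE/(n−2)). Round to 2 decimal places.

v=11: D̂ = -1.5 + 0.3·11 = 1.8; e = 2.8 − 1.8 = 1
v=13: D̂ = -1.5 + 0.3·13 = 2.4; e = 1.9 − 2.4 = -0.5
v=15: D̂ = -1.5 + 0.3·15 = 3; e = 1 − 3 = -2
v=17: D̂ = -1.5 + 0.3·17 = 3.6; e = 5.1 − 3.6 = 1.5
SSE = 1 + 0.25 + 4 + 2.25 = 7.5
s = √(7.5/2) = √3.75 ≈ 1.94

s = 1.94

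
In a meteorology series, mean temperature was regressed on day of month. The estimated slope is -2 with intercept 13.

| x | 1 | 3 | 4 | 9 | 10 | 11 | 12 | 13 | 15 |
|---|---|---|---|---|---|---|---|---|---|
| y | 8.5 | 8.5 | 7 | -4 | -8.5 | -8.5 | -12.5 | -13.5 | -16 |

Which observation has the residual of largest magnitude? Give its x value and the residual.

x=1: ŷ = 13 − 2·1 = 11; e = 8.5 − 11 = -2.5
x=3: ŷ = 13 − 2·3 = 7; e = 8.5 − 7 = 1.5
x=4: ŷ = 13 − 2·4 = 5; e = 7 − 5 = 2
x=9: ŷ = 13 − 2·9 = -5; e = -4 − (-5) = 1
x=10: ŷ = 13 − 2·10 = -7; e = -8.5 − (-7) = -1.5
x=11: ŷ = 13 − 2·11 = -9; e = -8.5 − (-9) = 0.5
x=12: ŷ = 13 − 2·12 = -11; e = -12.5 − (-11) = -1.5
x=13: ŷ = 13 − 2·13 = -13; e = -13.5 − (-13) = -0.5
x=15: ŷ = 13 − 2·15 = -17; e = -16 − (-17) = 1
Largest |e| is 2.5 at x = 1, residual -2.5.

x = 1, e = -2.5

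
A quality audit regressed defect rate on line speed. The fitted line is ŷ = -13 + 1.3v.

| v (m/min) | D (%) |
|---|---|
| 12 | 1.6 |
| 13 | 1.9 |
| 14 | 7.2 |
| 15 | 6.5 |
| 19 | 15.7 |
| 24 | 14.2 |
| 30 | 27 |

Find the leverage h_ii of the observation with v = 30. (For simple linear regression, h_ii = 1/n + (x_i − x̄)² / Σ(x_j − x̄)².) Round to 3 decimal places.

v̄ = (12 + 13 + 14 + 15 + 19 + 24 + 30)/7 = 18.1429
Σ(v − v̄)² = 37.7347 + 26.449 + 17.1633 + 9.87755 + 0.734694 + 34.3061 + 140.592 = 266.857
h = 1/7 + (11.8571)²/266.857 = 0.142857 + 0.526843 = 0.670

h = 0.670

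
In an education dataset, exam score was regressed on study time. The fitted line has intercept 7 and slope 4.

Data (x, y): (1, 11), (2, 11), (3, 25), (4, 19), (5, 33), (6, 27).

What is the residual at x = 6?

ŷ = 7 + 4·6 = 31
r = 27 − 31 = -4

r = -4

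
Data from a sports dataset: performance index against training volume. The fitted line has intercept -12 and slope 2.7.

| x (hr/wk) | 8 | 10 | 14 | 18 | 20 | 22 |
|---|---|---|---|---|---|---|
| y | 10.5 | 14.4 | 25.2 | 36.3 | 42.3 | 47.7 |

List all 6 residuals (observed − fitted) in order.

x=8: ŷ = -12 + 2.7·8 = 9.6; r = 10.5 − 9.6 = 0.9
x=10: ŷ = -12 + 2.7·10 = 15; r = 14.4 − 15 = -0.6
x=14: ŷ = -12 + 2.7·14 = 25.8; r = 25.2 − 25.8 = -0.6
x=18: ŷ = -12 + 2.7·18 = 36.6; r = 36.3 − 36.6 = -0.3
x=20: ŷ = -12 + 2.7·20 = 42; r = 42.3 − 42 = 0.3
x=22: ŷ = -12 + 2.7·22 = 47.4; r = 47.7 − 47.4 = 0.3

0.9, -0.6, -0.6, -0.3, 0.3, 0.3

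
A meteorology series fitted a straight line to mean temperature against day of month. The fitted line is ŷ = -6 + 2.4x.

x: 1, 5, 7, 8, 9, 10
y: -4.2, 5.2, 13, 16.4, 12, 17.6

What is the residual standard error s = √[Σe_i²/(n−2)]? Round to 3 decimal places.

x=1: ŷ = -6 + 2.4·1 = -3.6; e = -4.2 − (-3.6) = -0.6
x=5: ŷ = -6 + 2.4·5 = 6; e = 5.2 − 6 = -0.8
x=7: ŷ = -6 + 2.4·7 = 10.8; e = 13 − 10.8 = 2.2
x=8: ŷ = -6 + 2.4·8 = 13.2; e = 16.4 − 13.2 = 3.2
x=9: ŷ = -6 + 2.4·9 = 15.6; e = 12 − 15.6 = -3.6
x=10: ŷ = -6 + 2.4·10 = 18; e = 17.6 − 18 = -0.4
SSE = 0.36 + 0.64 + 4.84 + 10.24 + 12.96 + 0.16 = 29.2
s = √(29.2/4) = √7.3 ≈ 2.702

s = 2.702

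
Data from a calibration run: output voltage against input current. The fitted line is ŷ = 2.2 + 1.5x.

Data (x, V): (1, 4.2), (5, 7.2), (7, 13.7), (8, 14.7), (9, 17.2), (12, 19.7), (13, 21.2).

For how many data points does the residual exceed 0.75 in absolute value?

x=1: ŷ = 2.2 + 1.5·1 = 3.7; r = 4.2 − 3.7 = 0.5
x=5: ŷ = 2.2 + 1.5·5 = 9.7; r = 7.2 − 9.7 = -2.5
x=7: ŷ = 2.2 + 1.5·7 = 12.7; r = 13.7 − 12.7 = 1
x=8: ŷ = 2.2 + 1.5·8 = 14.2; r = 14.7 − 14.2 = 0.5
x=9: ŷ = 2.2 + 1.5·9 = 15.7; r = 17.2 − 15.7 = 1.5
x=12: ŷ = 2.2 + 1.5·12 = 20.2; r = 19.7 − 20.2 = -0.5
x=13: ŷ = 2.2 + 1.5·13 = 21.7; r = 21.2 − 21.7 = -0.5
|r| > 0.75: x=5 (|r|=2.5), x=7 (|r|=1), x=9 (|r|=1.5) → 3

3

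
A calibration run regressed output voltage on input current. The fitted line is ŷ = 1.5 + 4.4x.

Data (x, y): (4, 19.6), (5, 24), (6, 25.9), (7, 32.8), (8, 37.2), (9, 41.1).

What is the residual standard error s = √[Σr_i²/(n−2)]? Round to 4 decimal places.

s = 1.1180

x=4: ŷ = 1.5 + 4.4·4 = 19.1; r = 19.6 − 19.1 = 0.5
x=5: ŷ = 1.5 + 4.4·5 = 23.5; r = 24 − 23.5 = 0.5
x=6: ŷ = 1.5 + 4.4·6 = 27.9; r = 25.9 − 27.9 = -2
x=7: ŷ = 1.5 + 4.4·7 = 32.3; r = 32.8 − 32.3 = 0.5
x=8: ŷ = 1.5 + 4.4·8 = 36.7; r = 37.2 − 36.7 = 0.5
x=9: ŷ = 1.5 + 4.4·9 = 41.1; r = 41.1 − 41.1 = 0
SSE = 0.25 + 0.25 + 4 + 0.25 + 0.25 + 0 = 5
s = √(5/4) = √1.25 ≈ 1.1180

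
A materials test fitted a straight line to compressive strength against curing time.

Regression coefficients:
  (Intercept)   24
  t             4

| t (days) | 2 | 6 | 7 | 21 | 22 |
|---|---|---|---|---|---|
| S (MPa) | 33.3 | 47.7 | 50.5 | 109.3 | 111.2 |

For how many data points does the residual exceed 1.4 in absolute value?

t=2: ŷ = 24 + 4·2 = 32; e = 33.3 − 32 = 1.3
t=6: ŷ = 24 + 4·6 = 48; e = 47.7 − 48 = -0.3
t=7: ŷ = 24 + 4·7 = 52; e = 50.5 − 52 = -1.5
t=21: ŷ = 24 + 4·21 = 108; e = 109.3 − 108 = 1.3
t=22: ŷ = 24 + 4·22 = 112; e = 111.2 − 112 = -0.8
|e| > 1.4: t=7 (|e|=1.5) → 1

1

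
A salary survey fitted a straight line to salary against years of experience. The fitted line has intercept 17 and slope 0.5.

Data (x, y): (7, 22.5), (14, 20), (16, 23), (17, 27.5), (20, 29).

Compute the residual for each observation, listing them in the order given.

x=7: ŷ = 17 + 0.5·7 = 20.5; r = 22.5 − 20.5 = 2
x=14: ŷ = 17 + 0.5·14 = 24; r = 20 − 24 = -4
x=16: ŷ = 17 + 0.5·16 = 25; r = 23 − 25 = -2
x=17: ŷ = 17 + 0.5·17 = 25.5; r = 27.5 − 25.5 = 2
x=20: ŷ = 17 + 0.5·20 = 27; r = 29 − 27 = 2

2, -4, -2, 2, 2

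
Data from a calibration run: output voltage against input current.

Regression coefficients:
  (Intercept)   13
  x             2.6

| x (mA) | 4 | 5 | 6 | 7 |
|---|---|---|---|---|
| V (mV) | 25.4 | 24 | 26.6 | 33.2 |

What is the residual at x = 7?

r = 2

ŷ = 13 + 2.6·7 = 31.2
r = 33.2 − 31.2 = 2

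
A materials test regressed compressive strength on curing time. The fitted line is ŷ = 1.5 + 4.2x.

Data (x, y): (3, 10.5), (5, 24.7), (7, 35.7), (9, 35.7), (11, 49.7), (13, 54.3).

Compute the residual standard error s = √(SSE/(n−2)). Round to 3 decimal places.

x=3: ŷ = 1.5 + 4.2·3 = 14.1; e = 10.5 − 14.1 = -3.6
x=5: ŷ = 1.5 + 4.2·5 = 22.5; e = 24.7 − 22.5 = 2.2
x=7: ŷ = 1.5 + 4.2·7 = 30.9; e = 35.7 − 30.9 = 4.8
x=9: ŷ = 1.5 + 4.2·9 = 39.3; e = 35.7 − 39.3 = -3.6
x=11: ŷ = 1.5 + 4.2·11 = 47.7; e = 49.7 − 47.7 = 2
x=13: ŷ = 1.5 + 4.2·13 = 56.1; e = 54.3 − 56.1 = -1.8
SSE = 12.96 + 4.84 + 23.04 + 12.96 + 4 + 3.24 = 61.04
s = √(61.04/4) = √15.26 ≈ 3.906

s = 3.906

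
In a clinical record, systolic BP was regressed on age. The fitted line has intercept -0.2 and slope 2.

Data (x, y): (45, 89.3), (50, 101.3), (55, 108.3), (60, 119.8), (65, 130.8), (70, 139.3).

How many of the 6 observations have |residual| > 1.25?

2

x=45: ŷ = -0.2 + 2·45 = 89.8; r = 89.3 − 89.8 = -0.5
x=50: ŷ = -0.2 + 2·50 = 99.8; r = 101.3 − 99.8 = 1.5
x=55: ŷ = -0.2 + 2·55 = 109.8; r = 108.3 − 109.8 = -1.5
x=60: ŷ = -0.2 + 2·60 = 119.8; r = 119.8 − 119.8 = 0
x=65: ŷ = -0.2 + 2·65 = 129.8; r = 130.8 − 129.8 = 1
x=70: ŷ = -0.2 + 2·70 = 139.8; r = 139.3 − 139.8 = -0.5
|r| > 1.25: x=50 (|r|=1.5), x=55 (|r|=1.5) → 2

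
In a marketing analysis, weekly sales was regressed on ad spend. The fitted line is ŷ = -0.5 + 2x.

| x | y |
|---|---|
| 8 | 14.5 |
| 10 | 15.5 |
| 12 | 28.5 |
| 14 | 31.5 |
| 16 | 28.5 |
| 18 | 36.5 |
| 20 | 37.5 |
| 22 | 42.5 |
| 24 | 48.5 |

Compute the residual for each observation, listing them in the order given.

x=8: ŷ = -0.5 + 2·8 = 15.5; e = 14.5 − 15.5 = -1
x=10: ŷ = -0.5 + 2·10 = 19.5; e = 15.5 − 19.5 = -4
x=12: ŷ = -0.5 + 2·12 = 23.5; e = 28.5 − 23.5 = 5
x=14: ŷ = -0.5 + 2·14 = 27.5; e = 31.5 − 27.5 = 4
x=16: ŷ = -0.5 + 2·16 = 31.5; e = 28.5 − 31.5 = -3
x=18: ŷ = -0.5 + 2·18 = 35.5; e = 36.5 − 35.5 = 1
x=20: ŷ = -0.5 + 2·20 = 39.5; e = 37.5 − 39.5 = -2
x=22: ŷ = -0.5 + 2·22 = 43.5; e = 42.5 − 43.5 = -1
x=24: ŷ = -0.5 + 2·24 = 47.5; e = 48.5 − 47.5 = 1

-1, -4, 5, 4, -3, 1, -2, -1, 1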